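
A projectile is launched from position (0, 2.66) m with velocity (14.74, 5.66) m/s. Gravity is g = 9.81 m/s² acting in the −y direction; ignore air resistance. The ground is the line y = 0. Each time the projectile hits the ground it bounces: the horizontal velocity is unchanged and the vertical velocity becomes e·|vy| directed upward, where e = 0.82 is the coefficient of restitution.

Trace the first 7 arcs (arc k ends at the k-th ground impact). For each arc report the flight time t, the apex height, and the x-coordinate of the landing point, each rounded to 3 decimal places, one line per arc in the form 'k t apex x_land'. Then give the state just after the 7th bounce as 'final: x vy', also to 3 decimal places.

Arc 1: start y=2.660, vy=5.660 → t=1.512, apex=4.293, x_land=22.294, impact vy=-9.177
  bounce: vy ← 0.82·9.177 = 7.525
Arc 2: start y=0.000, vy=7.525 → t=1.534, apex=2.886, x_land=44.909, impact vy=-7.525
  bounce: vy ← 0.82·7.525 = 6.171
Arc 3: start y=0.000, vy=6.171 → t=1.258, apex=1.941, x_land=63.453, impact vy=-6.171
  bounce: vy ← 0.82·6.171 = 5.060
Arc 4: start y=0.000, vy=5.060 → t=1.032, apex=1.305, x_land=78.659, impact vy=-5.060
  bounce: vy ← 0.82·5.060 = 4.149
Arc 5: start y=0.000, vy=4.149 → t=0.846, apex=0.878, x_land=91.128, impact vy=-4.149
  bounce: vy ← 0.82·4.149 = 3.402
Arc 6: start y=0.000, vy=3.402 → t=0.694, apex=0.590, x_land=101.353, impact vy=-3.402
  bounce: vy ← 0.82·3.402 = 2.790
Arc 7: start y=0.000, vy=2.790 → t=0.569, apex=0.397, x_land=109.737, impact vy=-2.790
  bounce: vy ← 0.82·2.790 = 2.288

1 1.512 4.293 22.294
2 1.534 2.886 44.909
3 1.258 1.941 63.453
4 1.032 1.305 78.659
5 0.846 0.878 91.128
6 0.694 0.590 101.353
7 0.569 0.397 109.737
final: 109.737 2.288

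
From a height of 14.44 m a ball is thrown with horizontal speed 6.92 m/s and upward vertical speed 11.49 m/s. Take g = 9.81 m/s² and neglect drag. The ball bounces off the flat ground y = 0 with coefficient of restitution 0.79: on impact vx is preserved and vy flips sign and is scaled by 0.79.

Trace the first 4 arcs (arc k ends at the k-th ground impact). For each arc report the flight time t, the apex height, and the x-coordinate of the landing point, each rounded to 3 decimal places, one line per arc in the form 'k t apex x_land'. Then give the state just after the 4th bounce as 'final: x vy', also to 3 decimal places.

Arc 1: start y=14.440, vy=11.490 → t=3.249, apex=21.169, x_land=22.481, impact vy=-20.380
  bounce: vy ← 0.79·20.380 = 16.100
Arc 2: start y=0.000, vy=16.100 → t=3.282, apex=13.211, x_land=45.195, impact vy=-16.100
  bounce: vy ← 0.79·16.100 = 12.719
Arc 3: start y=0.000, vy=12.719 → t=2.593, apex=8.245, x_land=63.139, impact vy=-12.719
  bounce: vy ← 0.79·12.719 = 10.048
Arc 4: start y=0.000, vy=10.048 → t=2.049, apex=5.146, x_land=77.315, impact vy=-10.048
  bounce: vy ← 0.79·10.048 = 7.938

1 3.249 21.169 22.481
2 3.282 13.211 45.195
3 2.593 8.245 63.139
4 2.049 5.146 77.315
final: 77.315 7.938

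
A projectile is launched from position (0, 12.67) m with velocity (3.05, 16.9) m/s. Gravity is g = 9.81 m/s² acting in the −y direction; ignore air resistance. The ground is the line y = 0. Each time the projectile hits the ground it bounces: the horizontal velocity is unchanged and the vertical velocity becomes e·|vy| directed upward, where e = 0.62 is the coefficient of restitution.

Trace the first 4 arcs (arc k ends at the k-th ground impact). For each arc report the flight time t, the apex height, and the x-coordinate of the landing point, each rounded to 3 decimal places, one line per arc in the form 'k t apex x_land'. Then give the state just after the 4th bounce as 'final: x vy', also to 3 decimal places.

Arc 1: start y=12.670, vy=16.900 → t=4.079, apex=27.227, x_land=12.440, impact vy=-23.113
  bounce: vy ← 0.62·23.113 = 14.330
Arc 2: start y=0.000, vy=14.330 → t=2.921, apex=10.466, x_land=21.351, impact vy=-14.330
  bounce: vy ← 0.62·14.330 = 8.885
Arc 3: start y=0.000, vy=8.885 → t=1.811, apex=4.023, x_land=26.875, impact vy=-8.885
  bounce: vy ← 0.62·8.885 = 5.508
Arc 4: start y=0.000, vy=5.508 → t=1.123, apex=1.547, x_land=30.300, impact vy=-5.508
  bounce: vy ← 0.62·5.508 = 3.415

1 4.079 27.227 12.440
2 2.921 10.466 21.351
3 1.811 4.023 26.875
4 1.123 1.547 30.300
final: 30.300 3.415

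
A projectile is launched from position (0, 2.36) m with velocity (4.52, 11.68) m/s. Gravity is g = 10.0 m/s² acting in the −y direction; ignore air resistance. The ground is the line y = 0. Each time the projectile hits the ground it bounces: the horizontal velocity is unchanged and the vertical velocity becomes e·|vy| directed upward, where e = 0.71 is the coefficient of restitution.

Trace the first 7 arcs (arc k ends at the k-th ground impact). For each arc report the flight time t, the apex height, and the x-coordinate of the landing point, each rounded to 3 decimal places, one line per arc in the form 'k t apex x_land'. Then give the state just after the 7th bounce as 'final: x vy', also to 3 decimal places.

Arc 1: start y=2.360, vy=11.680 → t=2.523, apex=9.181, x_land=11.404, impact vy=-13.551
  bounce: vy ← 0.71·13.551 = 9.621
Arc 2: start y=0.000, vy=9.621 → t=1.924, apex=4.628, x_land=20.102, impact vy=-9.621
  bounce: vy ← 0.71·9.621 = 6.831
Arc 3: start y=0.000, vy=6.831 → t=1.366, apex=2.333, x_land=26.277, impact vy=-6.831
  bounce: vy ← 0.71·6.831 = 4.850
Arc 4: start y=0.000, vy=4.850 → t=0.970, apex=1.176, x_land=30.661, impact vy=-4.850
  bounce: vy ← 0.71·4.850 = 3.443
Arc 5: start y=0.000, vy=3.443 → t=0.689, apex=0.593, x_land=33.774, impact vy=-3.443
  bounce: vy ← 0.71·3.443 = 2.445
Arc 6: start y=0.000, vy=2.445 → t=0.489, apex=0.299, x_land=35.984, impact vy=-2.445
  bounce: vy ← 0.71·2.445 = 1.736
Arc 7: start y=0.000, vy=1.736 → t=0.347, apex=0.151, x_land=37.553, impact vy=-1.736
  bounce: vy ← 0.71·1.736 = 1.232

1 2.523 9.181 11.404
2 1.924 4.628 20.102
3 1.366 2.333 26.277
4 0.970 1.176 30.661
5 0.689 0.593 33.774
6 0.489 0.299 35.984
7 0.347 0.151 37.553
final: 37.553 1.232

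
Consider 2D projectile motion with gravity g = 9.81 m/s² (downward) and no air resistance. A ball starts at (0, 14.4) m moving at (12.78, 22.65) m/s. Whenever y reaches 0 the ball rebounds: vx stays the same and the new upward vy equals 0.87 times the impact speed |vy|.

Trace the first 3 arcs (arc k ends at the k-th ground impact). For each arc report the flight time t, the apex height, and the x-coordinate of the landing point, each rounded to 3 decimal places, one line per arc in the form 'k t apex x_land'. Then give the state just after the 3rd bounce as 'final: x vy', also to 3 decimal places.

1 5.184 40.548 66.252
2 5.003 30.691 130.188
3 4.352 23.230 185.812
final: 185.812 18.573

Arc 1: start y=14.400, vy=22.650 → t=5.184, apex=40.548, x_land=66.252, impact vy=-28.206
  bounce: vy ← 0.87·28.206 = 24.539
Arc 2: start y=0.000, vy=24.539 → t=5.003, apex=30.691, x_land=130.188, impact vy=-24.539
  bounce: vy ← 0.87·24.539 = 21.349
Arc 3: start y=0.000, vy=21.349 → t=4.352, apex=23.230, x_land=185.812, impact vy=-21.349
  bounce: vy ← 0.87·21.349 = 18.573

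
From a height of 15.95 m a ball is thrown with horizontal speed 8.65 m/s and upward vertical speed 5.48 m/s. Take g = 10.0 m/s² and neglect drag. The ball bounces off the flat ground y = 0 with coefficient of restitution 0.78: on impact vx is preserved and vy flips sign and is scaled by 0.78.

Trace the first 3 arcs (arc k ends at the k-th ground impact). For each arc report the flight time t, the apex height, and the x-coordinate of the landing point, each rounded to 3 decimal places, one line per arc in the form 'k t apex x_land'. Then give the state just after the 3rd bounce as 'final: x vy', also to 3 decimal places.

1 2.416 17.452 20.900
2 2.914 10.618 46.110
3 2.273 6.460 65.774
final: 65.774 8.866

Arc 1: start y=15.950, vy=5.480 → t=2.416, apex=17.452, x_land=20.900, impact vy=-18.682
  bounce: vy ← 0.78·18.682 = 14.572
Arc 2: start y=0.000, vy=14.572 → t=2.914, apex=10.618, x_land=46.110, impact vy=-14.572
  bounce: vy ← 0.78·14.572 = 11.366
Arc 3: start y=0.000, vy=11.366 → t=2.273, apex=6.460, x_land=65.774, impact vy=-11.366
  bounce: vy ← 0.78·11.366 = 8.866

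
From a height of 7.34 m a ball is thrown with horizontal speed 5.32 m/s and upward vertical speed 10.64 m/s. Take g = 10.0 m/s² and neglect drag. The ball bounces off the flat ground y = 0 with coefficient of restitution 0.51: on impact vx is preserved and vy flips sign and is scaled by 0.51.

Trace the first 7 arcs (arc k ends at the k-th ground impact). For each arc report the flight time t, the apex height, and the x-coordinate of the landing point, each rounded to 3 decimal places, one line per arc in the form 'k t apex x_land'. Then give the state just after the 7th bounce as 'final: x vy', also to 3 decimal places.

1 2.676 13.000 14.239
2 1.645 3.381 22.989
3 0.839 0.880 27.451
4 0.428 0.229 29.727
5 0.218 0.060 30.888
6 0.111 0.015 31.480
7 0.057 0.004 31.782
final: 31.782 0.145

Arc 1: start y=7.340, vy=10.640 → t=2.676, apex=13.000, x_land=14.239, impact vy=-16.125
  bounce: vy ← 0.51·16.125 = 8.224
Arc 2: start y=0.000, vy=8.224 → t=1.645, apex=3.381, x_land=22.989, impact vy=-8.224
  bounce: vy ← 0.51·8.224 = 4.194
Arc 3: start y=0.000, vy=4.194 → t=0.839, apex=0.880, x_land=27.451, impact vy=-4.194
  bounce: vy ← 0.51·4.194 = 2.139
Arc 4: start y=0.000, vy=2.139 → t=0.428, apex=0.229, x_land=29.727, impact vy=-2.139
  bounce: vy ← 0.51·2.139 = 1.091
Arc 5: start y=0.000, vy=1.091 → t=0.218, apex=0.060, x_land=30.888, impact vy=-1.091
  bounce: vy ← 0.51·1.091 = 0.556
Arc 6: start y=0.000, vy=0.556 → t=0.111, apex=0.015, x_land=31.480, impact vy=-0.556
  bounce: vy ← 0.51·0.556 = 0.284
Arc 7: start y=0.000, vy=0.284 → t=0.057, apex=0.004, x_land=31.782, impact vy=-0.284
  bounce: vy ← 0.51·0.284 = 0.145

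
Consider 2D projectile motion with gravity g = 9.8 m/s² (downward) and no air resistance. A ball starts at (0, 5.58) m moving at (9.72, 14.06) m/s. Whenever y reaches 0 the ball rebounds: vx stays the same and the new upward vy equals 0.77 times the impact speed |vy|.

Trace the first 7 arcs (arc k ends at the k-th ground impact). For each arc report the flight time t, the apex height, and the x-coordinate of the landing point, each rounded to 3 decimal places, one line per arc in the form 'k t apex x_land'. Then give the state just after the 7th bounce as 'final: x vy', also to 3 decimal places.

1 3.223 15.666 31.325
2 2.754 9.288 58.090
3 2.120 5.507 78.699
4 1.633 3.265 94.568
5 1.257 1.936 106.787
6 0.968 1.148 116.196
7 0.745 0.681 123.440
final: 123.440 2.812

Arc 1: start y=5.580, vy=14.060 → t=3.223, apex=15.666, x_land=31.325, impact vy=-17.523
  bounce: vy ← 0.77·17.523 = 13.493
Arc 2: start y=0.000, vy=13.493 → t=2.754, apex=9.288, x_land=58.090, impact vy=-13.493
  bounce: vy ← 0.77·13.493 = 10.389
Arc 3: start y=0.000, vy=10.389 → t=2.120, apex=5.507, x_land=78.699, impact vy=-10.389
  bounce: vy ← 0.77·10.389 = 8.000
Arc 4: start y=0.000, vy=8.000 → t=1.633, apex=3.265, x_land=94.568, impact vy=-8.000
  bounce: vy ← 0.77·8.000 = 6.160
Arc 5: start y=0.000, vy=6.160 → t=1.257, apex=1.936, x_land=106.787, impact vy=-6.160
  bounce: vy ← 0.77·6.160 = 4.743
Arc 6: start y=0.000, vy=4.743 → t=0.968, apex=1.148, x_land=116.196, impact vy=-4.743
  bounce: vy ← 0.77·4.743 = 3.652
Arc 7: start y=0.000, vy=3.652 → t=0.745, apex=0.681, x_land=123.440, impact vy=-3.652
  bounce: vy ← 0.77·3.652 = 2.812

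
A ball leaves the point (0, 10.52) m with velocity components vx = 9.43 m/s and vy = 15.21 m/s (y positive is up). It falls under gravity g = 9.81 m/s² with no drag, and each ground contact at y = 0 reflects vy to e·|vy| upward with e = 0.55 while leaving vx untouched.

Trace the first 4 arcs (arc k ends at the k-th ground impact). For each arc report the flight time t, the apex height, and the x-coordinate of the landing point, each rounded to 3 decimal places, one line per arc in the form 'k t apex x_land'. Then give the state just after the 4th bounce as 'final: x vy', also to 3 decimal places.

Arc 1: start y=10.520, vy=15.210 → t=3.683, apex=22.311, x_land=34.733, impact vy=-20.922
  bounce: vy ← 0.55·20.922 = 11.507
Arc 2: start y=0.000, vy=11.507 → t=2.346, apex=6.749, x_land=56.856, impact vy=-11.507
  bounce: vy ← 0.55·11.507 = 6.329
Arc 3: start y=0.000, vy=6.329 → t=1.290, apex=2.042, x_land=69.024, impact vy=-6.329
  bounce: vy ← 0.55·6.329 = 3.481
Arc 4: start y=0.000, vy=3.481 → t=0.710, apex=0.618, x_land=75.716, impact vy=-3.481
  bounce: vy ← 0.55·3.481 = 1.915

1 3.683 22.311 34.733
2 2.346 6.749 56.856
3 1.290 2.042 69.024
4 0.710 0.618 75.716
final: 75.716 1.915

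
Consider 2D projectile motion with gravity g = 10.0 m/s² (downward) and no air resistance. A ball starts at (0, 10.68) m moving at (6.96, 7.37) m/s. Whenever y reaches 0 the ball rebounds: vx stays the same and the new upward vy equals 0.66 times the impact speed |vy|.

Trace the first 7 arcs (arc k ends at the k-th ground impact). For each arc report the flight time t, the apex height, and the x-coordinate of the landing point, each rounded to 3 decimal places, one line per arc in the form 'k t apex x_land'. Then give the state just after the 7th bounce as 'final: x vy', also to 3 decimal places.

1 2.374 13.396 16.522
2 2.161 5.835 31.560
3 1.426 2.542 41.484
4 0.941 1.107 48.035
5 0.621 0.482 52.358
6 0.410 0.210 55.212
7 0.271 0.092 57.095
final: 57.095 0.893

Arc 1: start y=10.680, vy=7.370 → t=2.374, apex=13.396, x_land=16.522, impact vy=-16.368
  bounce: vy ← 0.66·16.368 = 10.803
Arc 2: start y=0.000, vy=10.803 → t=2.161, apex=5.835, x_land=31.560, impact vy=-10.803
  bounce: vy ← 0.66·10.803 = 7.130
Arc 3: start y=0.000, vy=7.130 → t=1.426, apex=2.542, x_land=41.484, impact vy=-7.130
  bounce: vy ← 0.66·7.130 = 4.706
Arc 4: start y=0.000, vy=4.706 → t=0.941, apex=1.107, x_land=48.035, impact vy=-4.706
  bounce: vy ← 0.66·4.706 = 3.106
Arc 5: start y=0.000, vy=3.106 → t=0.621, apex=0.482, x_land=52.358, impact vy=-3.106
  bounce: vy ← 0.66·3.106 = 2.050
Arc 6: start y=0.000, vy=2.050 → t=0.410, apex=0.210, x_land=55.212, impact vy=-2.050
  bounce: vy ← 0.66·2.050 = 1.353
Arc 7: start y=0.000, vy=1.353 → t=0.271, apex=0.092, x_land=57.095, impact vy=-1.353
  bounce: vy ← 0.66·1.353 = 0.893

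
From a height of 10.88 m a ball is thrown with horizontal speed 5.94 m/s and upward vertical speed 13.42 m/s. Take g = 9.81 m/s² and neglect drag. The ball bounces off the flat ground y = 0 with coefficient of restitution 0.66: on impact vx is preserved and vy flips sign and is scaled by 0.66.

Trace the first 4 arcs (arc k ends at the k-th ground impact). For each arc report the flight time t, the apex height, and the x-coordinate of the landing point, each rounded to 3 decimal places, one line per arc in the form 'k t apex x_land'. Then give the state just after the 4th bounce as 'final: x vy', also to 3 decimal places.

1 3.390 20.059 20.138
2 2.669 8.738 35.994
3 1.762 3.806 46.459
4 1.163 1.658 53.366
final: 53.366 3.764

Arc 1: start y=10.880, vy=13.420 → t=3.390, apex=20.059, x_land=20.138, impact vy=-19.838
  bounce: vy ← 0.66·19.838 = 13.093
Arc 2: start y=0.000, vy=13.093 → t=2.669, apex=8.738, x_land=35.994, impact vy=-13.093
  bounce: vy ← 0.66·13.093 = 8.642
Arc 3: start y=0.000, vy=8.642 → t=1.762, apex=3.806, x_land=46.459, impact vy=-8.642
  bounce: vy ← 0.66·8.642 = 5.703
Arc 4: start y=0.000, vy=5.703 → t=1.163, apex=1.658, x_land=53.366, impact vy=-5.703
  bounce: vy ← 0.66·5.703 = 3.764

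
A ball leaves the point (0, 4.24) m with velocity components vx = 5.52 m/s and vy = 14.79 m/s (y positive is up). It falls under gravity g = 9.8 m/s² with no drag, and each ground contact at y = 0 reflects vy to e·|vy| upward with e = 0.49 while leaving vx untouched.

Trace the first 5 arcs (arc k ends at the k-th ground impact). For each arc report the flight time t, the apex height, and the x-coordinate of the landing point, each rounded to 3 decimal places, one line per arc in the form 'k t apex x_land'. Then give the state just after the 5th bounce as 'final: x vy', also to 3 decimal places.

Arc 1: start y=4.240, vy=14.790 → t=3.282, apex=15.400, x_land=18.117, impact vy=-17.374
  bounce: vy ← 0.49·17.374 = 8.513
Arc 2: start y=0.000, vy=8.513 → t=1.737, apex=3.698, x_land=27.707, impact vy=-8.513
  bounce: vy ← 0.49·8.513 = 4.171
Arc 3: start y=0.000, vy=4.171 → t=0.851, apex=0.888, x_land=32.406, impact vy=-4.171
  bounce: vy ← 0.49·4.171 = 2.044
Arc 4: start y=0.000, vy=2.044 → t=0.417, apex=0.213, x_land=34.709, impact vy=-2.044
  bounce: vy ← 0.49·2.044 = 1.002
Arc 5: start y=0.000, vy=1.002 → t=0.204, apex=0.051, x_land=35.837, impact vy=-1.002
  bounce: vy ← 0.49·1.002 = 0.491

1 3.282 15.400 18.117
2 1.737 3.698 27.707
3 0.851 0.888 32.406
4 0.417 0.213 34.709
5 0.204 0.051 35.837
final: 35.837 0.491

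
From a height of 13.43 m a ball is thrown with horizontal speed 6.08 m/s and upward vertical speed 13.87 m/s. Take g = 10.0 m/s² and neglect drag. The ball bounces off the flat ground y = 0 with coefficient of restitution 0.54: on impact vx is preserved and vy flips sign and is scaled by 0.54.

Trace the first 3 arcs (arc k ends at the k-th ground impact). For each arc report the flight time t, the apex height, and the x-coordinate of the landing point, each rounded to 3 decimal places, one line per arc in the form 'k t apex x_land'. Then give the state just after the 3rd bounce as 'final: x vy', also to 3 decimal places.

Arc 1: start y=13.430, vy=13.870 → t=3.534, apex=23.049, x_land=21.487, impact vy=-21.470
  bounce: vy ← 0.54·21.470 = 11.594
Arc 2: start y=0.000, vy=11.594 → t=2.319, apex=6.721, x_land=35.585, impact vy=-11.594
  bounce: vy ← 0.54·11.594 = 6.261
Arc 3: start y=0.000, vy=6.261 → t=1.252, apex=1.960, x_land=43.198, impact vy=-6.261
  bounce: vy ← 0.54·6.261 = 3.381

1 3.534 23.049 21.487
2 2.319 6.721 35.585
3 1.252 1.960 43.198
final: 43.198 3.381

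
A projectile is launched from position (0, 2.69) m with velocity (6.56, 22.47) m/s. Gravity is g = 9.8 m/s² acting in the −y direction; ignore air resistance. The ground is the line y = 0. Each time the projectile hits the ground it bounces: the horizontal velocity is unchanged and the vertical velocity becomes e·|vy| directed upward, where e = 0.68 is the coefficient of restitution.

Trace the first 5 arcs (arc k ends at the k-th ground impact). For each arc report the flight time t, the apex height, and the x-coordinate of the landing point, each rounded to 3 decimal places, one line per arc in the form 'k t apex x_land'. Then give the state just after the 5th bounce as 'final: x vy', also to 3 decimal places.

1 4.702 28.450 30.848
2 3.277 13.155 52.346
3 2.228 6.083 66.964
4 1.515 2.813 76.904
5 1.030 1.301 83.664
final: 83.664 3.433

Arc 1: start y=2.690, vy=22.470 → t=4.702, apex=28.450, x_land=30.848, impact vy=-23.614
  bounce: vy ← 0.68·23.614 = 16.058
Arc 2: start y=0.000, vy=16.058 → t=3.277, apex=13.155, x_land=52.346, impact vy=-16.058
  bounce: vy ← 0.68·16.058 = 10.919
Arc 3: start y=0.000, vy=10.919 → t=2.228, apex=6.083, x_land=66.964, impact vy=-10.919
  bounce: vy ← 0.68·10.919 = 7.425
Arc 4: start y=0.000, vy=7.425 → t=1.515, apex=2.813, x_land=76.904, impact vy=-7.425
  bounce: vy ← 0.68·7.425 = 5.049
Arc 5: start y=0.000, vy=5.049 → t=1.030, apex=1.301, x_land=83.664, impact vy=-5.049
  bounce: vy ← 0.68·5.049 = 3.433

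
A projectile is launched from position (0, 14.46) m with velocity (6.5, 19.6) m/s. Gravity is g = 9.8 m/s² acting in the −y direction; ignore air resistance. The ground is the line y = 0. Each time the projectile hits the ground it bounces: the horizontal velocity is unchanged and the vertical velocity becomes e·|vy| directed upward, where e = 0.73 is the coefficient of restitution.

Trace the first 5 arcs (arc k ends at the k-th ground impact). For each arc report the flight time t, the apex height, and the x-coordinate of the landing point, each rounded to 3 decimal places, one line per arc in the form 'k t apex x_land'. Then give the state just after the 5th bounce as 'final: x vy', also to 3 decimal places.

Arc 1: start y=14.460, vy=19.600 → t=4.636, apex=34.060, x_land=30.137, impact vy=-25.837
  bounce: vy ← 0.73·25.837 = 18.861
Arc 2: start y=0.000, vy=18.861 → t=3.849, apex=18.151, x_land=55.157, impact vy=-18.861
  bounce: vy ← 0.73·18.861 = 13.769
Arc 3: start y=0.000, vy=13.769 → t=2.810, apex=9.672, x_land=73.422, impact vy=-13.769
  bounce: vy ← 0.73·13.769 = 10.051
Arc 4: start y=0.000, vy=10.051 → t=2.051, apex=5.154, x_land=86.755, impact vy=-10.051
  bounce: vy ← 0.73·10.051 = 7.337
Arc 5: start y=0.000, vy=7.337 → t=1.497, apex=2.747, x_land=96.489, impact vy=-7.337
  bounce: vy ← 0.73·7.337 = 5.356

1 4.636 34.060 30.137
2 3.849 18.151 55.157
3 2.810 9.672 73.422
4 2.051 5.154 86.755
5 1.497 2.747 96.489
final: 96.489 5.356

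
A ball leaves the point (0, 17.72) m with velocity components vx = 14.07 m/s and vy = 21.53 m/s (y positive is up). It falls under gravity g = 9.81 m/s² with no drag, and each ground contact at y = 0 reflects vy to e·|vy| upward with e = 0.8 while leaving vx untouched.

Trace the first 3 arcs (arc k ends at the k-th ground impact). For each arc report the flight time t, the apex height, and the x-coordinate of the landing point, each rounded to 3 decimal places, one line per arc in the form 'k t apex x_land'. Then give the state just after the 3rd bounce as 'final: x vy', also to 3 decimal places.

1 5.098 41.346 71.729
2 4.645 26.461 137.089
3 3.716 16.935 189.377
final: 189.377 14.583

Arc 1: start y=17.720, vy=21.530 → t=5.098, apex=41.346, x_land=71.729, impact vy=-28.482
  bounce: vy ← 0.8·28.482 = 22.785
Arc 2: start y=0.000, vy=22.785 → t=4.645, apex=26.461, x_land=137.089, impact vy=-22.785
  bounce: vy ← 0.8·22.785 = 18.228
Arc 3: start y=0.000, vy=18.228 → t=3.716, apex=16.935, x_land=189.377, impact vy=-18.228
  bounce: vy ← 0.8·18.228 = 14.583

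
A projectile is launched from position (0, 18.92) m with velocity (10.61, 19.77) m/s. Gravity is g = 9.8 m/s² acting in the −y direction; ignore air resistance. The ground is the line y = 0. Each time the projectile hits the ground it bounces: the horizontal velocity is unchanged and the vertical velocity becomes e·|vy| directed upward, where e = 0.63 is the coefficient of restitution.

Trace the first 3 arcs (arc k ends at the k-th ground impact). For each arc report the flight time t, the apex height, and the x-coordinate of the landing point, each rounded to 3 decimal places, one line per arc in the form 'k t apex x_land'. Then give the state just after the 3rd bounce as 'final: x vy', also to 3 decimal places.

Arc 1: start y=18.920, vy=19.770 → t=4.834, apex=38.861, x_land=51.284, impact vy=-27.599
  bounce: vy ← 0.63·27.599 = 17.387
Arc 2: start y=0.000, vy=17.387 → t=3.548, apex=15.424, x_land=88.932, impact vy=-17.387
  bounce: vy ← 0.63·17.387 = 10.954
Arc 3: start y=0.000, vy=10.954 → t=2.235, apex=6.122, x_land=112.651, impact vy=-10.954
  bounce: vy ← 0.63·10.954 = 6.901

1 4.834 38.861 51.284
2 3.548 15.424 88.932
3 2.235 6.122 112.651
final: 112.651 6.901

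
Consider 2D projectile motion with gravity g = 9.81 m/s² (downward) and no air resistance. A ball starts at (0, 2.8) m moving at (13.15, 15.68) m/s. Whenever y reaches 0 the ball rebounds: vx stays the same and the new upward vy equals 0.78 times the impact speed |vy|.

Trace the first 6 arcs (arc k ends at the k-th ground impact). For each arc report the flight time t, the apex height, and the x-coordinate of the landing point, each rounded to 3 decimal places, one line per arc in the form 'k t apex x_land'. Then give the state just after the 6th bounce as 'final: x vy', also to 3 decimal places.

Arc 1: start y=2.800, vy=15.680 → t=3.366, apex=15.331, x_land=44.267, impact vy=-17.344
  bounce: vy ← 0.78·17.344 = 13.528
Arc 2: start y=0.000, vy=13.528 → t=2.758, apex=9.328, x_land=80.535, impact vy=-13.528
  bounce: vy ← 0.78·13.528 = 10.552
Arc 3: start y=0.000, vy=10.552 → t=2.151, apex=5.675, x_land=108.823, impact vy=-10.552
  bounce: vy ← 0.78·10.552 = 8.230
Arc 4: start y=0.000, vy=8.230 → t=1.678, apex=3.453, x_land=130.889, impact vy=-8.230
  bounce: vy ← 0.78·8.230 = 6.420
Arc 5: start y=0.000, vy=6.420 → t=1.309, apex=2.101, x_land=148.099, impact vy=-6.420
  bounce: vy ← 0.78·6.420 = 5.007
Arc 6: start y=0.000, vy=5.007 → t=1.021, apex=1.278, x_land=161.524, impact vy=-5.007
  bounce: vy ← 0.78·5.007 = 3.906

1 3.366 15.331 44.267
2 2.758 9.328 80.535
3 2.151 5.675 108.823
4 1.678 3.453 130.889
5 1.309 2.101 148.099
6 1.021 1.278 161.524
final: 161.524 3.906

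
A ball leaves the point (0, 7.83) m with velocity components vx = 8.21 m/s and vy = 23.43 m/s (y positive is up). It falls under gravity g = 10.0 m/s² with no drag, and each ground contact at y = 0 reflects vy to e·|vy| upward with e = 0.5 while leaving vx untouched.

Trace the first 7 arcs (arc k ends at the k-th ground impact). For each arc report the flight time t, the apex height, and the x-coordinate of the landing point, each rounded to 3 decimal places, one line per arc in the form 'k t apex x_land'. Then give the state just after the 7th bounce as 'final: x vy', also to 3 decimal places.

Arc 1: start y=7.830, vy=23.430 → t=4.999, apex=35.278, x_land=41.044, impact vy=-26.562
  bounce: vy ← 0.5·26.562 = 13.281
Arc 2: start y=0.000, vy=13.281 → t=2.656, apex=8.820, x_land=62.852, impact vy=-13.281
  bounce: vy ← 0.5·13.281 = 6.641
Arc 3: start y=0.000, vy=6.641 → t=1.328, apex=2.205, x_land=73.756, impact vy=-6.641
  bounce: vy ← 0.5·6.641 = 3.320
Arc 4: start y=0.000, vy=3.320 → t=0.664, apex=0.551, x_land=79.207, impact vy=-3.320
  bounce: vy ← 0.5·3.320 = 1.660
Arc 5: start y=0.000, vy=1.660 → t=0.332, apex=0.138, x_land=81.933, impact vy=-1.660
  bounce: vy ← 0.5·1.660 = 0.830
Arc 6: start y=0.000, vy=0.830 → t=0.166, apex=0.034, x_land=83.296, impact vy=-0.830
  bounce: vy ← 0.5·0.830 = 0.415
Arc 7: start y=0.000, vy=0.415 → t=0.083, apex=0.009, x_land=83.978, impact vy=-0.415
  bounce: vy ← 0.5·0.415 = 0.208

1 4.999 35.278 41.044
2 2.656 8.820 62.852
3 1.328 2.205 73.756
4 0.664 0.551 79.207
5 0.332 0.138 81.933
6 0.166 0.034 83.296
7 0.083 0.009 83.978
final: 83.978 0.208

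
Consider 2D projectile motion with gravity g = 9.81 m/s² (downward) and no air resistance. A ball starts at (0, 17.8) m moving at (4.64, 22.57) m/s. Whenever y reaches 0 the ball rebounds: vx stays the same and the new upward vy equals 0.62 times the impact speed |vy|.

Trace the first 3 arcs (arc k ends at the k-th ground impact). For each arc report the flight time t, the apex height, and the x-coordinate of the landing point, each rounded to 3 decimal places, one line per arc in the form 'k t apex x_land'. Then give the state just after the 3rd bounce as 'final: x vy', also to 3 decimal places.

1 5.288 43.764 24.535
2 3.704 16.823 41.721
3 2.296 6.467 52.376
final: 52.376 6.984

Arc 1: start y=17.800, vy=22.570 → t=5.288, apex=43.764, x_land=24.535, impact vy=-29.303
  bounce: vy ← 0.62·29.303 = 18.168
Arc 2: start y=0.000, vy=18.168 → t=3.704, apex=16.823, x_land=41.721, impact vy=-18.168
  bounce: vy ← 0.62·18.168 = 11.264
Arc 3: start y=0.000, vy=11.264 → t=2.296, apex=6.467, x_land=52.376, impact vy=-11.264
  bounce: vy ← 0.62·11.264 = 6.984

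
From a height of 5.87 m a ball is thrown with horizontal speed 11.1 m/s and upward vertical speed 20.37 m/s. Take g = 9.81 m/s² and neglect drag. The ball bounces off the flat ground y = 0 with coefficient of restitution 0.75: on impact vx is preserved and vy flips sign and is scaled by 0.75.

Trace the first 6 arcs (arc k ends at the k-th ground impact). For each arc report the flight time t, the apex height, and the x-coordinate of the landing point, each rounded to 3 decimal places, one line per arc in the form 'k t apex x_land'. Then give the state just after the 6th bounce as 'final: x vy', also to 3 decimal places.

Arc 1: start y=5.870, vy=20.370 → t=4.423, apex=27.019, x_land=49.100, impact vy=-23.024
  bounce: vy ← 0.75·23.024 = 17.268
Arc 2: start y=0.000, vy=17.268 → t=3.520, apex=15.198, x_land=88.178, impact vy=-17.268
  bounce: vy ← 0.75·17.268 = 12.951
Arc 3: start y=0.000, vy=12.951 → t=2.640, apex=8.549, x_land=117.486, impact vy=-12.951
  bounce: vy ← 0.75·12.951 = 9.713
Arc 4: start y=0.000, vy=9.713 → t=1.980, apex=4.809, x_land=139.467, impact vy=-9.713
  bounce: vy ← 0.75·9.713 = 7.285
Arc 5: start y=0.000, vy=7.285 → t=1.485, apex=2.705, x_land=155.953, impact vy=-7.285
  bounce: vy ← 0.75·7.285 = 5.464
Arc 6: start y=0.000, vy=5.464 → t=1.114, apex=1.522, x_land=168.317, impact vy=-5.464
  bounce: vy ← 0.75·5.464 = 4.098

1 4.423 27.019 49.100
2 3.520 15.198 88.178
3 2.640 8.549 117.486
4 1.980 4.809 139.467
5 1.485 2.705 155.953
6 1.114 1.522 168.317
final: 168.317 4.098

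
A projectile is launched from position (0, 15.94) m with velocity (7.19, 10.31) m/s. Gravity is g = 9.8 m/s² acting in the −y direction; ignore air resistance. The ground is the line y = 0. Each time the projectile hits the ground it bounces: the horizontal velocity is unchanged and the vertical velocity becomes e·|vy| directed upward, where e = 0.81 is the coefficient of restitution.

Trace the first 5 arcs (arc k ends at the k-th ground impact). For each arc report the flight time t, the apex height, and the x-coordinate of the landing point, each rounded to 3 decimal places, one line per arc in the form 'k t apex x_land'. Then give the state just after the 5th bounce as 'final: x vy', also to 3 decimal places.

1 3.140 21.363 22.577
2 3.383 14.016 46.898
3 2.740 9.196 66.598
4 2.219 6.034 82.555
5 1.798 3.959 95.480
final: 95.480 7.135

Arc 1: start y=15.940, vy=10.310 → t=3.140, apex=21.363, x_land=22.577, impact vy=-20.463
  bounce: vy ← 0.81·20.463 = 16.575
Arc 2: start y=0.000, vy=16.575 → t=3.383, apex=14.016, x_land=46.898, impact vy=-16.575
  bounce: vy ← 0.81·16.575 = 13.426
Arc 3: start y=0.000, vy=13.426 → t=2.740, apex=9.196, x_land=66.598, impact vy=-13.426
  bounce: vy ← 0.81·13.426 = 10.875
Arc 4: start y=0.000, vy=10.875 → t=2.219, apex=6.034, x_land=82.555, impact vy=-10.875
  bounce: vy ← 0.81·10.875 = 8.809
Arc 5: start y=0.000, vy=8.809 → t=1.798, apex=3.959, x_land=95.480, impact vy=-8.809
  bounce: vy ← 0.81·8.809 = 7.135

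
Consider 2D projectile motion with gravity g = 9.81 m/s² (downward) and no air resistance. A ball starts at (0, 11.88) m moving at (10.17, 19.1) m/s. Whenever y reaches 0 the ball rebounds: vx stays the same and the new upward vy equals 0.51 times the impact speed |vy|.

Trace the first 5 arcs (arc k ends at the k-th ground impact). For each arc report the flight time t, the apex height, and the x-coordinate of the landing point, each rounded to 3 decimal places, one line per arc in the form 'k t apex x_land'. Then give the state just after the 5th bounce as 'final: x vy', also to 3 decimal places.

1 4.440 30.474 45.150
2 2.542 7.926 71.006
3 1.297 2.062 84.193
4 0.661 0.536 90.918
5 0.337 0.139 94.348
final: 94.348 0.844

Arc 1: start y=11.880, vy=19.100 → t=4.440, apex=30.474, x_land=45.150, impact vy=-24.452
  bounce: vy ← 0.51·24.452 = 12.470
Arc 2: start y=0.000, vy=12.470 → t=2.542, apex=7.926, x_land=71.006, impact vy=-12.470
  bounce: vy ← 0.51·12.470 = 6.360
Arc 3: start y=0.000, vy=6.360 → t=1.297, apex=2.062, x_land=84.193, impact vy=-6.360
  bounce: vy ← 0.51·6.360 = 3.244
Arc 4: start y=0.000, vy=3.244 → t=0.661, apex=0.536, x_land=90.918, impact vy=-3.244
  bounce: vy ← 0.51·3.244 = 1.654
Arc 5: start y=0.000, vy=1.654 → t=0.337, apex=0.139, x_land=94.348, impact vy=-1.654
  bounce: vy ← 0.51·1.654 = 0.844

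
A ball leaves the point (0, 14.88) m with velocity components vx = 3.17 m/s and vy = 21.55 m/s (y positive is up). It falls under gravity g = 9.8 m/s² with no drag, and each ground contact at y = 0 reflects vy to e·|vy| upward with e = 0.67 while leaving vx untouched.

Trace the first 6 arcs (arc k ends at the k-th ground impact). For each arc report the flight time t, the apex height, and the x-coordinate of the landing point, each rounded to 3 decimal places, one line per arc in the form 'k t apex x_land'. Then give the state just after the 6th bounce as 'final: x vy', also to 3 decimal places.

Arc 1: start y=14.880, vy=21.550 → t=5.005, apex=38.574, x_land=15.865, impact vy=-27.496
  bounce: vy ← 0.67·27.496 = 18.423
Arc 2: start y=0.000, vy=18.423 → t=3.760, apex=17.316, x_land=27.783, impact vy=-18.423
  bounce: vy ← 0.67·18.423 = 12.343
Arc 3: start y=0.000, vy=12.343 → t=2.519, apex=7.773, x_land=35.769, impact vy=-12.343
  bounce: vy ← 0.67·12.343 = 8.270
Arc 4: start y=0.000, vy=8.270 → t=1.688, apex=3.489, x_land=41.119, impact vy=-8.270
  bounce: vy ← 0.67·8.270 = 5.541
Arc 5: start y=0.000, vy=5.541 → t=1.131, apex=1.566, x_land=44.703, impact vy=-5.541
  bounce: vy ← 0.67·5.541 = 3.712
Arc 6: start y=0.000, vy=3.712 → t=0.758, apex=0.703, x_land=47.105, impact vy=-3.712
  bounce: vy ← 0.67·3.712 = 2.487

1 5.005 38.574 15.865
2 3.760 17.316 27.783
3 2.519 7.773 35.769
4 1.688 3.489 41.119
5 1.131 1.566 44.703
6 0.758 0.703 47.105
final: 47.105 2.487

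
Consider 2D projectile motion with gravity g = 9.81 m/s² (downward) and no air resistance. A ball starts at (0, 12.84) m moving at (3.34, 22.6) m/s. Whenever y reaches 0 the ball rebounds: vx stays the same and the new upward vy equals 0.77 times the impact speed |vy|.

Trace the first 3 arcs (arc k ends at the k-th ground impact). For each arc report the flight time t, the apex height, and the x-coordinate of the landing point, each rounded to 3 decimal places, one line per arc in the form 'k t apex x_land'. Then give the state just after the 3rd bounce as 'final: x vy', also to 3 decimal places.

1 5.119 38.873 17.097
2 4.335 23.048 31.577
3 3.338 13.665 42.727
final: 42.727 12.608

Arc 1: start y=12.840, vy=22.600 → t=5.119, apex=38.873, x_land=17.097, impact vy=-27.617
  bounce: vy ← 0.77·27.617 = 21.265
Arc 2: start y=0.000, vy=21.265 → t=4.335, apex=23.048, x_land=31.577, impact vy=-21.265
  bounce: vy ← 0.77·21.265 = 16.374
Arc 3: start y=0.000, vy=16.374 → t=3.338, apex=13.665, x_land=42.727, impact vy=-16.374
  bounce: vy ← 0.77·16.374 = 12.608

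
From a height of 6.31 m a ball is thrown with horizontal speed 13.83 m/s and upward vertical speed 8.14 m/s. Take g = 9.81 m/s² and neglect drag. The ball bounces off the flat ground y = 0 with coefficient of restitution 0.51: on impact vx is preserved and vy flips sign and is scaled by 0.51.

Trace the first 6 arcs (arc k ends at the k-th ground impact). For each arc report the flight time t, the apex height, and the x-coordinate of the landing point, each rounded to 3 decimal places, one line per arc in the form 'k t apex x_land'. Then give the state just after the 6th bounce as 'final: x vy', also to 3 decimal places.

Arc 1: start y=6.310, vy=8.140 → t=2.235, apex=9.687, x_land=30.911, impact vy=-13.786
  bounce: vy ← 0.51·13.786 = 7.031
Arc 2: start y=0.000, vy=7.031 → t=1.433, apex=2.520, x_land=50.736, impact vy=-7.031
  bounce: vy ← 0.51·7.031 = 3.586
Arc 3: start y=0.000, vy=3.586 → t=0.731, apex=0.655, x_land=60.846, impact vy=-3.586
  bounce: vy ← 0.51·3.586 = 1.829
Arc 4: start y=0.000, vy=1.829 → t=0.373, apex=0.170, x_land=66.003, impact vy=-1.829
  bounce: vy ← 0.51·1.829 = 0.933
Arc 5: start y=0.000, vy=0.933 → t=0.190, apex=0.044, x_land=68.632, impact vy=-0.933
  bounce: vy ← 0.51·0.933 = 0.476
Arc 6: start y=0.000, vy=0.476 → t=0.097, apex=0.012, x_land=69.973, impact vy=-0.476
  bounce: vy ← 0.51·0.476 = 0.243

1 2.235 9.687 30.911
2 1.433 2.520 50.736
3 0.731 0.655 60.846
4 0.373 0.170 66.003
5 0.190 0.044 68.632
6 0.097 0.012 69.973
final: 69.973 0.243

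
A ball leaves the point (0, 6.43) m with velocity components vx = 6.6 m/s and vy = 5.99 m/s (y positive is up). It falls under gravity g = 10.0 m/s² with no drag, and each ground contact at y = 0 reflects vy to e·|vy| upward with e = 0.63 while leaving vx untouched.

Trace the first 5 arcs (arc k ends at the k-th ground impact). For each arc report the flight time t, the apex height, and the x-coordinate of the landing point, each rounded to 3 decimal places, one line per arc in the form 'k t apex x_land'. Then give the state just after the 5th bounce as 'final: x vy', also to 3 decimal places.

1 1.881 8.224 12.418
2 1.616 3.264 23.083
3 1.018 1.296 29.802
4 0.641 0.514 34.035
5 0.404 0.204 36.702
final: 36.702 1.273

Arc 1: start y=6.430, vy=5.990 → t=1.881, apex=8.224, x_land=12.418, impact vy=-12.825
  bounce: vy ← 0.63·12.825 = 8.080
Arc 2: start y=0.000, vy=8.080 → t=1.616, apex=3.264, x_land=23.083, impact vy=-8.080
  bounce: vy ← 0.63·8.080 = 5.090
Arc 3: start y=0.000, vy=5.090 → t=1.018, apex=1.296, x_land=29.802, impact vy=-5.090
  bounce: vy ← 0.63·5.090 = 3.207
Arc 4: start y=0.000, vy=3.207 → t=0.641, apex=0.514, x_land=34.035, impact vy=-3.207
  bounce: vy ← 0.63·3.207 = 2.020
Arc 5: start y=0.000, vy=2.020 → t=0.404, apex=0.204, x_land=36.702, impact vy=-2.020
  bounce: vy ← 0.63·2.020 = 1.273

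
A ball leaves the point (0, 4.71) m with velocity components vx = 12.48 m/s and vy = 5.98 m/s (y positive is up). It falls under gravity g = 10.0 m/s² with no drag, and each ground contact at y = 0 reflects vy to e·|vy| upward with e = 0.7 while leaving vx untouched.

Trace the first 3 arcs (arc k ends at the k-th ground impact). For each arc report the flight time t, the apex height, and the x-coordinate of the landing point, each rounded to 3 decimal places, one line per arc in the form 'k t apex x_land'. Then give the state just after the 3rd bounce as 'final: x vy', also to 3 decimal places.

Arc 1: start y=4.710, vy=5.980 → t=1.738, apex=6.498, x_land=21.690, impact vy=-11.400
  bounce: vy ← 0.7·11.400 = 7.980
Arc 2: start y=0.000, vy=7.980 → t=1.596, apex=3.184, x_land=41.608, impact vy=-7.980
  bounce: vy ← 0.7·7.980 = 5.586
Arc 3: start y=0.000, vy=5.586 → t=1.117, apex=1.560, x_land=55.551, impact vy=-5.586
  bounce: vy ← 0.7·5.586 = 3.910

1 1.738 6.498 21.690
2 1.596 3.184 41.608
3 1.117 1.560 55.551
final: 55.551 3.910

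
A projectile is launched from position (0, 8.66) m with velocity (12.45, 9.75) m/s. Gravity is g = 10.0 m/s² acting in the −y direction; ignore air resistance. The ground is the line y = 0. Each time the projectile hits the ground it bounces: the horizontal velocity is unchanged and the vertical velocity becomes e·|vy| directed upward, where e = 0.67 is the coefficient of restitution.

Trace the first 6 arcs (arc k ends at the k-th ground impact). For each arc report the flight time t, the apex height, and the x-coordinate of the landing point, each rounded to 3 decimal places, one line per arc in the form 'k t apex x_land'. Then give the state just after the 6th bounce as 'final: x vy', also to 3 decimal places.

Arc 1: start y=8.660, vy=9.750 → t=2.613, apex=13.413, x_land=32.530, impact vy=-16.379
  bounce: vy ← 0.67·16.379 = 10.974
Arc 2: start y=0.000, vy=10.974 → t=2.195, apex=6.021, x_land=59.855, impact vy=-10.974
  bounce: vy ← 0.67·10.974 = 7.352
Arc 3: start y=0.000, vy=7.352 → t=1.470, apex=2.703, x_land=78.162, impact vy=-7.352
  bounce: vy ← 0.67·7.352 = 4.926
Arc 4: start y=0.000, vy=4.926 → t=0.985, apex=1.213, x_land=90.428, impact vy=-4.926
  bounce: vy ← 0.67·4.926 = 3.300
Arc 5: start y=0.000, vy=3.300 → t=0.660, apex=0.545, x_land=98.647, impact vy=-3.300
  bounce: vy ← 0.67·3.300 = 2.211
Arc 6: start y=0.000, vy=2.211 → t=0.442, apex=0.244, x_land=104.153, impact vy=-2.211
  bounce: vy ← 0.67·2.211 = 1.482

1 2.613 13.413 32.530
2 2.195 6.021 59.855
3 1.470 2.703 78.162
4 0.985 1.213 90.428
5 0.660 0.545 98.647
6 0.442 0.244 104.153
final: 104.153 1.482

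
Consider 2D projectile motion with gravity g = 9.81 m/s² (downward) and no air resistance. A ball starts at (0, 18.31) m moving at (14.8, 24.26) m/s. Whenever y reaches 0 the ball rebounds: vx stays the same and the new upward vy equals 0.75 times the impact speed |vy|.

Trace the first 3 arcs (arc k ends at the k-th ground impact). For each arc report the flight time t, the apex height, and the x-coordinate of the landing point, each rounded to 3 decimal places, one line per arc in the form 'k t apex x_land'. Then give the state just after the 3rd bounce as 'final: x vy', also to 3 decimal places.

Arc 1: start y=18.310, vy=24.260 → t=5.611, apex=48.307, x_land=83.046, impact vy=-30.786
  bounce: vy ← 0.75·30.786 = 23.090
Arc 2: start y=0.000, vy=23.090 → t=4.707, apex=27.173, x_land=152.715, impact vy=-23.090
  bounce: vy ← 0.75·23.090 = 17.317
Arc 3: start y=0.000, vy=17.317 → t=3.531, apex=15.285, x_land=204.967, impact vy=-17.317
  bounce: vy ← 0.75·17.317 = 12.988

1 5.611 48.307 83.046
2 4.707 27.173 152.715
3 3.531 15.285 204.967
final: 204.967 12.988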